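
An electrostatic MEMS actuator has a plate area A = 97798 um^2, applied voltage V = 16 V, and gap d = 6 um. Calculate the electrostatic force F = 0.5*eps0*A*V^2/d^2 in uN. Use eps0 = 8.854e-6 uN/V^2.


Step 1: Identify parameters.
eps0 = 8.854e-6 uN/V^2, A = 97798 um^2, V = 16 V, d = 6 um
Step 2: Compute V^2 = 16^2 = 256
Step 3: Compute d^2 = 6^2 = 36
Step 4: F = 0.5 * 8.854e-6 * 97798 * 256 / 36
F = 3.079 uN


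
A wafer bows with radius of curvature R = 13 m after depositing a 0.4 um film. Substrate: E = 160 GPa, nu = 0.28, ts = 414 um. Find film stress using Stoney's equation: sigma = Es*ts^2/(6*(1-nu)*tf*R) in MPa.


Step 1: Compute numerator: Es * ts^2 = 160 * 414^2 = 27423360 (GPa*um^2)
Step 2: Compute denominator (R in um): 6*(1-nu)*tf*R = 6*0.72*0.4*13e6 = 22464000.0 (um^2)
Step 3: sigma (GPa) = 27423360 / 22464000.0 = 1.220769e+00 GPa
Step 4: Convert to MPa (x1000): sigma = 1220.8 MPa


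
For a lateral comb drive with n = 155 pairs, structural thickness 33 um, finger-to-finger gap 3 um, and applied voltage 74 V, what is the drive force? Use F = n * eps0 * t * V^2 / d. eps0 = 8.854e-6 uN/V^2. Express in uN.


Step 1: Parameters: n=155, eps0=8.854e-6 uN/V^2, t=33 um, V=74 V, d=3 um
Step 2: V^2 = 5476
Step 3: F = 155 * 8.854e-6 * 33 * 5476 / 3
F = 82.666 uN


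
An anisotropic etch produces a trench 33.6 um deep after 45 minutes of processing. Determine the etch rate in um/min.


Step 1: Etch rate = depth / time
Step 2: rate = 33.6 / 45
rate = 0.747 um/min


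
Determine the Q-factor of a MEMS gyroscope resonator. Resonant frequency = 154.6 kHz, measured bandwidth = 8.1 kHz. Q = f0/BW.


Step 1: Q = f0 / bandwidth
Step 2: Q = 154.6 / 8.1
Q = 19.1


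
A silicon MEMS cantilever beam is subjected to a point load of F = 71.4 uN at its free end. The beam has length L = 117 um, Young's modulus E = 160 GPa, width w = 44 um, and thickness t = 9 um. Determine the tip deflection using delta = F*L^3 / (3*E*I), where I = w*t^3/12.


Step 1: Calculate the second moment of area.
I = w * t^3 / 12 = 44 * 9^3 / 12 = 2673.0 um^4
Step 2: Convert E to consistent units (1 GPa = 1000 uN/um^2).
E = 160 GPa = 160000 uN/um^2
Step 3: Calculate tip deflection.
delta = F * L^3 / (3 * E * I)
delta = 71.4 * 117^3 / (3 * 160000 * 2673.0)
delta = 0.0891 um


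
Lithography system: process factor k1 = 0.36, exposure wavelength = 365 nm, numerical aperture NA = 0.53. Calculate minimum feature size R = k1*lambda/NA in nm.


Step 1: Identify values: k1 = 0.36, lambda = 365 nm, NA = 0.53
Step 2: R = k1 * lambda / NA
R = 0.36 * 365 / 0.53
R = 247.9 nm


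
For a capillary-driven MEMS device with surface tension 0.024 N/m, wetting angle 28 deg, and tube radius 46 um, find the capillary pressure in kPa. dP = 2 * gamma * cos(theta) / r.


Step 1: cos(28 deg) = 0.8829
Step 2: Convert r to m: r = 46e-6 m
Step 3: dP = 2 * 0.024 * 0.8829 / 46e-6 = 921.3 Pa
Step 4: Convert Pa to kPa (divide by 1000).
dP = 0.92 kPa


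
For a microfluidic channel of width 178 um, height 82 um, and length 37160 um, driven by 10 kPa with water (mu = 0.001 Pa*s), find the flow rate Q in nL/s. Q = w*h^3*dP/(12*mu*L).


Step 1: Convert all dimensions to SI (meters).
w = 178e-6 m, h = 82e-6 m, L = 37160e-6 m, dP = 10e3 Pa
Step 2: Q = w * h^3 * dP / (12 * mu * L)
Q = 178e-6 * (82e-6)^3 * 10e3 / (12 * 0.001 * 37160e-6) = 2.20092178e-09 m^3/s
Step 3: Convert Q from m^3/s to nL/s (1 m^3 = 1e12 nL, so multiply by 1e12).
Q = 2200.922 nL/s


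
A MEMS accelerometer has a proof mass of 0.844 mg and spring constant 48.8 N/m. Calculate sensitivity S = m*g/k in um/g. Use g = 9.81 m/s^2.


Step 1: Convert mass: m = 0.844 mg = 8.44e-07 kg
Step 2: S = m * g / k = 8.44e-07 * 9.81 / 48.8
Step 3: S = 1.70e-07 m/g
Step 4: Convert to um/g: S = 0.17 um/g


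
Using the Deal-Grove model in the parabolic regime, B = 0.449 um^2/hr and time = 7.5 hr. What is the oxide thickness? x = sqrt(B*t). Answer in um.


Step 1: Compute B*t = 0.449 * 7.5 = 3.3675
Step 2: x = sqrt(3.3675)
x = 1.835 um


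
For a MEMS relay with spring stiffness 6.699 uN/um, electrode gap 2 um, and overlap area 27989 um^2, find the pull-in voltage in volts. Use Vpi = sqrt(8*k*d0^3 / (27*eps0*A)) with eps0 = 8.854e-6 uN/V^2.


Step 1: Compute numerator: 8 * k * d0^3 = 8 * 6.699 * 2^3 = 428.736
Step 2: Compute denominator: 27 * eps0 * A = 27 * 8.854e-6 * 27989 = 6.690994
Step 3: Vpi = sqrt(428.736 / 6.690994)
Vpi = 8.0 V


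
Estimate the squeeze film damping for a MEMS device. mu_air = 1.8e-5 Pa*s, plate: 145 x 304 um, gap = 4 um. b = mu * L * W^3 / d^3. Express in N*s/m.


Step 1: Convert to SI.
L = 145e-6 m, W = 304e-6 m, d = 4e-6 m
Step 2: W^3 = (304e-6)^3 = 2.81e-11 m^3
Step 3: d^3 = (4e-6)^3 = 6.40e-17 m^3
Step 4: b = 1.8e-5 * 145e-6 * 2.81e-11 / 6.40e-17
b = 1.15e-03 N*s/m


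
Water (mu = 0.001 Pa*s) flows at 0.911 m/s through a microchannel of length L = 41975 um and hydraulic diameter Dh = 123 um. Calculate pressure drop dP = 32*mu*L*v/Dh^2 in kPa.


Step 1: Convert to SI: L = 41975e-6 m, Dh = 123e-6 m
Step 2: dP = 32 * 0.001 * 41975e-6 * 0.911 / (123e-6)^2
Step 3: dP = 80881.43 Pa
Step 4: Convert to kPa: dP = 80.88 kPa


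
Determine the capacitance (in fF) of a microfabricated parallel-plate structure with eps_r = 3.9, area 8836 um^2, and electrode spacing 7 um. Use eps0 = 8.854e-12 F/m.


Step 1: Convert area to m^2: A = 8836e-12 m^2
Step 2: Convert gap to m: d = 7e-6 m
Step 3: C = eps0 * eps_r * A / d
C = 8.854e-12 * 3.9 * 8836e-12 / 7e-6
Step 4: Convert to fF (multiply by 1e15).
C = 43.59 fF


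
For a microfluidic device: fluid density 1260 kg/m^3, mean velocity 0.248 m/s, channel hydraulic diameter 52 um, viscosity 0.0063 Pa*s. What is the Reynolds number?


Step 1: Convert Dh to meters: Dh = 52e-6 m
Step 2: Re = rho * v * Dh / mu
Re = 1260 * 0.248 * 52e-6 / 0.0063
Re = 2.579


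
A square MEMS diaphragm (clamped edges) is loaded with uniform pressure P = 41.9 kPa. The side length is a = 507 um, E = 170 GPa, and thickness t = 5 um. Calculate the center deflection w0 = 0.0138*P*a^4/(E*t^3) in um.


Step 1: Convert pressure to compatible units (E is in GPa, so P in GPa).
P = 41.9 kPa = 41.9e-6 GPa
Step 2: Compute numerator: 0.0138 * P * a^4.
a^4 = 507^4 = 66074188401
numerator = 0.0138 * 41.9e-6 * 66074188401 = 3.820542e+04
Step 3: Compute denominator: E * t^3 = 170 * 5^3 = 21250
Step 4: w0 = numerator / denominator = 3.820542e+04 / 21250 = 1.7979 um


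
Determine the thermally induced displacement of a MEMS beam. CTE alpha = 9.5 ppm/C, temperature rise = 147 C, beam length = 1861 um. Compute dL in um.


Step 1: Convert CTE: alpha = 9.5 ppm/C = 9.5e-6 /C
Step 2: dL = 9.5e-6 * 147 * 1861
dL = 2.5989 um


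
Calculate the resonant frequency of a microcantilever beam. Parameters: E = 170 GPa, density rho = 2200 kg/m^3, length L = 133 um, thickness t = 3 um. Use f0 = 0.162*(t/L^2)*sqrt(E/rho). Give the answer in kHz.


Step 1: Convert units to SI.
t_SI = 3e-6 m, L_SI = 133e-6 m
Step 2: Calculate sqrt(E/rho).
sqrt(170e9 / 2200) = 8790.49 m/s
Step 3: Compute f0.
f0 = 0.162 * 3e-6 / (133e-6)^2 * 8790.49 = 241516.1 Hz = 241.52 kHz


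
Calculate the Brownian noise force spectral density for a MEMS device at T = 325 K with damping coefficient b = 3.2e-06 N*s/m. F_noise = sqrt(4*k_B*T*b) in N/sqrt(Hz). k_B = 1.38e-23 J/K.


Step 1: Compute 4 * k_B * T * b
= 4 * 1.38e-23 * 325 * 3.2e-06
= 5.7408e-26 N^2/Hz
Step 2: F_noise = sqrt(5.7408e-26)
F_noise = 2.40e-13 N/sqrt(Hz)


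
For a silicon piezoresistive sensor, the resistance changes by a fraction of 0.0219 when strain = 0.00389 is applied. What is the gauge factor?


Step 1: Identify values.
dR/R = 0.0219, strain = 0.00389
Step 2: GF = (dR/R) / strain = 0.0219 / 0.00389
GF = 5.6


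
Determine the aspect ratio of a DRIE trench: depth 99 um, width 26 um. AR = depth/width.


Step 1: AR = depth / width
Step 2: AR = 99 / 26
AR = 3.8


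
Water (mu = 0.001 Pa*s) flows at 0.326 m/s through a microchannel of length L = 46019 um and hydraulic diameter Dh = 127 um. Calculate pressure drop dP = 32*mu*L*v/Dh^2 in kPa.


Step 1: Convert to SI: L = 46019e-6 m, Dh = 127e-6 m
Step 2: dP = 32 * 0.001 * 46019e-6 * 0.326 / (127e-6)^2
Step 3: dP = 29764.41 Pa
Step 4: Convert to kPa: dP = 29.76 kPa


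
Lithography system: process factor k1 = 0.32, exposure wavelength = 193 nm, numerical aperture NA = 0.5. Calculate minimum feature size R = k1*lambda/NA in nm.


Step 1: Identify values: k1 = 0.32, lambda = 193 nm, NA = 0.5
Step 2: R = k1 * lambda / NA
R = 0.32 * 193 / 0.5
R = 123.5 nm


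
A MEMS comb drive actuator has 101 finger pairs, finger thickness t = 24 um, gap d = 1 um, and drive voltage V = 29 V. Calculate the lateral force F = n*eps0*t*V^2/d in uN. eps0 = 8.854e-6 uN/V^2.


Step 1: Parameters: n=101, eps0=8.854e-6 uN/V^2, t=24 um, V=29 V, d=1 um
Step 2: V^2 = 841
Step 3: F = 101 * 8.854e-6 * 24 * 841 / 1
F = 18.05 uN


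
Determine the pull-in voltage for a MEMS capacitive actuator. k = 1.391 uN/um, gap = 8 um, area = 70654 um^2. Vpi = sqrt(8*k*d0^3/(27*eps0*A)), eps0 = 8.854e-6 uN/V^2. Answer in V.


Step 1: Compute numerator: 8 * k * d0^3 = 8 * 1.391 * 8^3 = 5697.536
Step 2: Compute denominator: 27 * eps0 * A = 27 * 8.854e-6 * 70654 = 16.890404
Step 3: Vpi = sqrt(5697.536 / 16.890404)
Vpi = 18.37 V


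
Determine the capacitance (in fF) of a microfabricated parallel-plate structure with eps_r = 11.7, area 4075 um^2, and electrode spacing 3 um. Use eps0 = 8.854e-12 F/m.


Step 1: Convert area to m^2: A = 4075e-12 m^2
Step 2: Convert gap to m: d = 3e-6 m
Step 3: C = eps0 * eps_r * A / d
C = 8.854e-12 * 11.7 * 4075e-12 / 3e-6
Step 4: Convert to fF (multiply by 1e15).
C = 140.71 fF


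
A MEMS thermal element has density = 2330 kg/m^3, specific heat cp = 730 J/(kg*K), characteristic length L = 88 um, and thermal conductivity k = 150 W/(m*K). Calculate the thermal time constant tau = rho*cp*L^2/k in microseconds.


Step 1: Convert L to m: L = 88e-6 m
Step 2: L^2 = (88e-6)^2 = 7.744e-09 m^2
Step 3: tau = 2330 * 730 * 7.744e-09 / 150 = 8.78118e-05 s
Step 4: Convert to microseconds (multiply by 1e6).
tau = 87.812 us


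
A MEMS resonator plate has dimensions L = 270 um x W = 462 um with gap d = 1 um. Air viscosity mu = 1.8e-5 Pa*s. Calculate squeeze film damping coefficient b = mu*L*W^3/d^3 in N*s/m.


Step 1: Convert to SI.
L = 270e-6 m, W = 462e-6 m, d = 1e-6 m
Step 2: W^3 = (462e-6)^3 = 9.86e-11 m^3
Step 3: d^3 = (1e-6)^3 = 1.00e-18 m^3
Step 4: b = 1.8e-5 * 270e-6 * 9.86e-11 / 1.00e-18
b = 4.79e-01 N*s/m


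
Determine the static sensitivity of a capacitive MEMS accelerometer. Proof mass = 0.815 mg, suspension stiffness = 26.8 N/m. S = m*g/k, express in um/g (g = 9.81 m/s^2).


Step 1: Convert mass: m = 0.815 mg = 8.15e-07 kg
Step 2: S = m * g / k = 8.15e-07 * 9.81 / 26.8
Step 3: S = 2.98e-07 m/g
Step 4: Convert to um/g: S = 0.298 um/g


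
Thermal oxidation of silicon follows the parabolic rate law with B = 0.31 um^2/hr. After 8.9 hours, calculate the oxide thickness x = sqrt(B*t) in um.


Step 1: Compute B*t = 0.31 * 8.9 = 2.759
Step 2: x = sqrt(2.759)
x = 1.661 um


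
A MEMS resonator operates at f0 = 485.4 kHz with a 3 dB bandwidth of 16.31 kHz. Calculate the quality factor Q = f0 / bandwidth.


Step 1: Q = f0 / bandwidth
Step 2: Q = 485.4 / 16.31
Q = 29.8


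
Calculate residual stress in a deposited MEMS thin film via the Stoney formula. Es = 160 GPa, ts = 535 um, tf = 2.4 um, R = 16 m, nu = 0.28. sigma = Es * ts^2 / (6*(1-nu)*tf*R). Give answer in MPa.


Step 1: Compute numerator: Es * ts^2 = 160 * 535^2 = 45796000 (GPa*um^2)
Step 2: Compute denominator (R in um): 6*(1-nu)*tf*R = 6*0.72*2.4*16e6 = 165888000.0 (um^2)
Step 3: sigma (GPa) = 45796000 / 165888000.0 = 2.76066e-01 GPa
Step 4: Convert to MPa (x1000): sigma = 276.1 MPa


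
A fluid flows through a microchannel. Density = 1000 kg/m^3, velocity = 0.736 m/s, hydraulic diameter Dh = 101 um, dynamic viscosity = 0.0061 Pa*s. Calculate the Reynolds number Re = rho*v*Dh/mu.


Step 1: Convert Dh to meters: Dh = 101e-6 m
Step 2: Re = rho * v * Dh / mu
Re = 1000 * 0.736 * 101e-6 / 0.0061
Re = 12.186


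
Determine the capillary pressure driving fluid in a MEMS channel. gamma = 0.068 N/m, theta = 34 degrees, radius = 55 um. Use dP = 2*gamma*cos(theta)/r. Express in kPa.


Step 1: cos(34 deg) = 0.829
Step 2: Convert r to m: r = 55e-6 m
Step 3: dP = 2 * 0.068 * 0.829 / 55e-6 = 2049.9 Pa
Step 4: Convert Pa to kPa (divide by 1000).
dP = 2.05 kPa


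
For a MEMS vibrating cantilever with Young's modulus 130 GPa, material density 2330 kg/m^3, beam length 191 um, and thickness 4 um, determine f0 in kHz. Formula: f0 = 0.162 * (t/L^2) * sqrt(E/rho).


Step 1: Convert units to SI.
t_SI = 4e-6 m, L_SI = 191e-6 m
Step 2: Calculate sqrt(E/rho).
sqrt(130e9 / 2330) = 7469.54 m/s
Step 3: Compute f0.
f0 = 0.162 * 4e-6 / (191e-6)^2 * 7469.54 = 132679.0 Hz = 132.68 kHz


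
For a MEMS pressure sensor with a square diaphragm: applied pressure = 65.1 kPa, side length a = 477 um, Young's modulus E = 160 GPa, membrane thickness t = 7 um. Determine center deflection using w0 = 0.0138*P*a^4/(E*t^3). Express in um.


Step 1: Convert pressure to compatible units (E is in GPa, so P in GPa).
P = 65.1 kPa = 65.1e-6 GPa
Step 2: Compute numerator: 0.0138 * P * a^4.
a^4 = 477^4 = 51769445841
numerator = 0.0138 * 65.1e-6 * 51769445841 = 4.65086e+04
Step 3: Compute denominator: E * t^3 = 160 * 7^3 = 54880
Step 4: w0 = numerator / denominator = 4.65086e+04 / 54880 = 0.8475 um


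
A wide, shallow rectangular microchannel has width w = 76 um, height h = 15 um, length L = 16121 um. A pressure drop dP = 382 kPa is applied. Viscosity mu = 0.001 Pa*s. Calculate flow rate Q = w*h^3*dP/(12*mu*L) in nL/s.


Step 1: Convert all dimensions to SI (meters).
w = 76e-6 m, h = 15e-6 m, L = 16121e-6 m, dP = 382e3 Pa
Step 2: Q = w * h^3 * dP / (12 * mu * L)
Q = 76e-6 * (15e-6)^3 * 382e3 / (12 * 0.001 * 16121e-6) = 5.0649774e-10 m^3/s
Step 3: Convert Q from m^3/s to nL/s (1 m^3 = 1e12 nL, so multiply by 1e12).
Q = 506.498 nL/s


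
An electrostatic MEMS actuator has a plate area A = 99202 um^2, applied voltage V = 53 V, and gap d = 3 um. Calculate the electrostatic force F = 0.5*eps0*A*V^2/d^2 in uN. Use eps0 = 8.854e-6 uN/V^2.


Step 1: Identify parameters.
eps0 = 8.854e-6 uN/V^2, A = 99202 um^2, V = 53 V, d = 3 um
Step 2: Compute V^2 = 53^2 = 2809
Step 3: Compute d^2 = 3^2 = 9
Step 4: F = 0.5 * 8.854e-6 * 99202 * 2809 / 9
F = 137.069 uN


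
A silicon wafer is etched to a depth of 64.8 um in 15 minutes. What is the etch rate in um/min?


Step 1: Etch rate = depth / time
Step 2: rate = 64.8 / 15
rate = 4.32 um/min


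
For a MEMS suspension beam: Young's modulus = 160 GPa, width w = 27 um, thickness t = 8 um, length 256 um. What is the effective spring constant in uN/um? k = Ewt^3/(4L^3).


Step 1: Convert E to consistent units (1 GPa = 1000 uN/um^2).
E = 160 GPa = 160000 uN/um^2
Step 2: Compute t^3 = 8^3 = 512
Step 3: Compute L^3 = 256^3 = 16777216
Step 4: k = 160000 * 27 * 512 / (4 * 16777216)
k = 32.959 uN/um


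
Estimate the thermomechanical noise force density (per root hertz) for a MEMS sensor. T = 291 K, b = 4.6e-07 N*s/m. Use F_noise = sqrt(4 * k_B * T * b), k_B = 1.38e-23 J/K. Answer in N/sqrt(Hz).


Step 1: Compute 4 * k_B * T * b
= 4 * 1.38e-23 * 291 * 4.6e-07
= 7.3891e-27 N^2/Hz
Step 2: F_noise = sqrt(7.3891e-27)
F_noise = 8.60e-14 N/sqrt(Hz)


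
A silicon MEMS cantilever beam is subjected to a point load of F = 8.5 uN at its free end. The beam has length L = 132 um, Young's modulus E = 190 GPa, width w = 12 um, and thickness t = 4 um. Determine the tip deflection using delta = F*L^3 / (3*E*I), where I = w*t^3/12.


Step 1: Calculate the second moment of area.
I = w * t^3 / 12 = 12 * 4^3 / 12 = 64.0 um^4
Step 2: Convert E to consistent units (1 GPa = 1000 uN/um^2).
E = 190 GPa = 190000 uN/um^2
Step 3: Calculate tip deflection.
delta = F * L^3 / (3 * E * I)
delta = 8.5 * 132^3 / (3 * 190000 * 64.0)
delta = 0.5359 um


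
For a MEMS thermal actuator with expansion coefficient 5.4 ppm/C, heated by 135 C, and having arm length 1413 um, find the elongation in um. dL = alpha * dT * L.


Step 1: Convert CTE: alpha = 5.4 ppm/C = 5.4e-6 /C
Step 2: dL = 5.4e-6 * 135 * 1413
dL = 1.0301 um


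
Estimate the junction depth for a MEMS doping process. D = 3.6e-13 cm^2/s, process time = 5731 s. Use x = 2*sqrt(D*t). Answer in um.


Step 1: Compute D*t = 3.6e-13 * 5731 = 2.06316e-09 cm^2
Step 2: sqrt(D*t) = 4.5422e-05 cm
Step 3: x = 2 * 4.5422e-05 cm = 9.0844e-05 cm
Step 4: Convert to um (1 cm = 1e4 um): x = 0.908 um


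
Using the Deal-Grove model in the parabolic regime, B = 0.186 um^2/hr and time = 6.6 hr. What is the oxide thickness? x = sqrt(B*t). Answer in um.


Step 1: Compute B*t = 0.186 * 6.6 = 1.2276
Step 2: x = sqrt(1.2276)
x = 1.108 um


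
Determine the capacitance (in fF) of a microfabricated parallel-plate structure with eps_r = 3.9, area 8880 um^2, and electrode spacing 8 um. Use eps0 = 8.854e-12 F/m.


Step 1: Convert area to m^2: A = 8880e-12 m^2
Step 2: Convert gap to m: d = 8e-6 m
Step 3: C = eps0 * eps_r * A / d
C = 8.854e-12 * 3.9 * 8880e-12 / 8e-6
Step 4: Convert to fF (multiply by 1e15).
C = 38.33 fF


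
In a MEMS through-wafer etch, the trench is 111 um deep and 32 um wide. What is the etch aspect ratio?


Step 1: AR = depth / width
Step 2: AR = 111 / 32
AR = 3.5


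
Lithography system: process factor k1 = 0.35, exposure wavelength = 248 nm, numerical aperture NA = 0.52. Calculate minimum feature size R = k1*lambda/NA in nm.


Step 1: Identify values: k1 = 0.35, lambda = 248 nm, NA = 0.52
Step 2: R = k1 * lambda / NA
R = 0.35 * 248 / 0.52
R = 166.9 nm


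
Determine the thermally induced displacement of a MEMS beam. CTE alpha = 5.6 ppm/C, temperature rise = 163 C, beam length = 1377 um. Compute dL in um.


Step 1: Convert CTE: alpha = 5.6 ppm/C = 5.6e-6 /C
Step 2: dL = 5.6e-6 * 163 * 1377
dL = 1.2569 um


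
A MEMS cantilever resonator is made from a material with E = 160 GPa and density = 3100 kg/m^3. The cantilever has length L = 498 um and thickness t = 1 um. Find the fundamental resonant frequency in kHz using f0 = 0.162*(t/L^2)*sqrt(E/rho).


Step 1: Convert units to SI.
t_SI = 1e-6 m, L_SI = 498e-6 m
Step 2: Calculate sqrt(E/rho).
sqrt(160e9 / 3100) = 7184.21 m/s
Step 3: Compute f0.
f0 = 0.162 * 1e-6 / (498e-6)^2 * 7184.21 = 4692.8 Hz = 4.69 kHz


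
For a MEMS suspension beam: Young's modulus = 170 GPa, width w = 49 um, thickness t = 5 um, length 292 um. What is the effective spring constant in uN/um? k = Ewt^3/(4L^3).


Step 1: Convert E to consistent units (1 GPa = 1000 uN/um^2).
E = 170 GPa = 170000 uN/um^2
Step 2: Compute t^3 = 5^3 = 125
Step 3: Compute L^3 = 292^3 = 24897088
Step 4: k = 170000 * 49 * 125 / (4 * 24897088)
k = 10.4555 uN/um


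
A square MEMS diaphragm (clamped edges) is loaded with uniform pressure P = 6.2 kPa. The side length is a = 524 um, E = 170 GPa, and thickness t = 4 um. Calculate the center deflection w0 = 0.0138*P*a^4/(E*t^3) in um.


Step 1: Convert pressure to compatible units (E is in GPa, so P in GPa).
P = 6.2 kPa = 6.2e-6 GPa
Step 2: Compute numerator: 0.0138 * P * a^4.
a^4 = 524^4 = 75391979776
numerator = 0.0138 * 6.2e-6 * 75391979776 = 6.45054e+03
Step 3: Compute denominator: E * t^3 = 170 * 4^3 = 10880
Step 4: w0 = numerator / denominator = 6.45054e+03 / 10880 = 0.5929 um


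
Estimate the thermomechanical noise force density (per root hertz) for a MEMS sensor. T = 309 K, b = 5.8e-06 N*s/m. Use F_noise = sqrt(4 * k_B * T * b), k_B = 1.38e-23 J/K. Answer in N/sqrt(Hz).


Step 1: Compute 4 * k_B * T * b
= 4 * 1.38e-23 * 309 * 5.8e-06
= 9.8929e-26 N^2/Hz
Step 2: F_noise = sqrt(9.8929e-26)
F_noise = 3.15e-13 N/sqrt(Hz)


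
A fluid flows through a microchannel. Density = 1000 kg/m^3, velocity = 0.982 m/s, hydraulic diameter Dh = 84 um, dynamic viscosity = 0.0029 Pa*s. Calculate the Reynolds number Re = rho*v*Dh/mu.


Step 1: Convert Dh to meters: Dh = 84e-6 m
Step 2: Re = rho * v * Dh / mu
Re = 1000 * 0.982 * 84e-6 / 0.0029
Re = 28.444


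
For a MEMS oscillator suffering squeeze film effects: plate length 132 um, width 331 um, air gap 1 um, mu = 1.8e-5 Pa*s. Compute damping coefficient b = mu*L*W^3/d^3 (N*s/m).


Step 1: Convert to SI.
L = 132e-6 m, W = 331e-6 m, d = 1e-6 m
Step 2: W^3 = (331e-6)^3 = 3.63e-11 m^3
Step 3: d^3 = (1e-6)^3 = 1.00e-18 m^3
Step 4: b = 1.8e-5 * 132e-6 * 3.63e-11 / 1.00e-18
b = 8.62e-02 N*s/m


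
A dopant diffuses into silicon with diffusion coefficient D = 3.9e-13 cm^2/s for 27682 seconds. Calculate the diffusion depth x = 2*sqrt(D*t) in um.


Step 1: Compute D*t = 3.9e-13 * 27682 = 1.079598e-08 cm^2
Step 2: sqrt(D*t) = 1.03904e-04 cm
Step 3: x = 2 * 1.03904e-04 cm = 2.07808e-04 cm
Step 4: Convert to um (1 cm = 1e4 um): x = 2.078 um


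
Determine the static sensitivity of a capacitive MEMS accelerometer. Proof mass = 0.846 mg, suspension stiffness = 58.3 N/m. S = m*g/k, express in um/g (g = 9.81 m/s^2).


Step 1: Convert mass: m = 0.846 mg = 8.46e-07 kg
Step 2: S = m * g / k = 8.46e-07 * 9.81 / 58.3
Step 3: S = 1.42e-07 m/g
Step 4: Convert to um/g: S = 0.142 um/g


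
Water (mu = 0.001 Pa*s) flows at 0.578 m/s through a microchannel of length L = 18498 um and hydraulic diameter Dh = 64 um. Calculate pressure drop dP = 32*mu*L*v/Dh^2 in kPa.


Step 1: Convert to SI: L = 18498e-6 m, Dh = 64e-6 m
Step 2: dP = 32 * 0.001 * 18498e-6 * 0.578 / (64e-6)^2
Step 3: dP = 83530.03 Pa
Step 4: Convert to kPa: dP = 83.53 kPa


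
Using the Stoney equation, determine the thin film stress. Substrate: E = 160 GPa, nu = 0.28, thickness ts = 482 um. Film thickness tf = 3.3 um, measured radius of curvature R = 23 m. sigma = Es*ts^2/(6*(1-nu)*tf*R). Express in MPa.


Step 1: Compute numerator: Es * ts^2 = 160 * 482^2 = 37171840 (GPa*um^2)
Step 2: Compute denominator (R in um): 6*(1-nu)*tf*R = 6*0.72*3.3*23e6 = 327888000.0 (um^2)
Step 3: sigma (GPa) = 37171840 / 327888000.0 = 1.13367e-01 GPa
Step 4: Convert to MPa (x1000): sigma = 113.4 MPa


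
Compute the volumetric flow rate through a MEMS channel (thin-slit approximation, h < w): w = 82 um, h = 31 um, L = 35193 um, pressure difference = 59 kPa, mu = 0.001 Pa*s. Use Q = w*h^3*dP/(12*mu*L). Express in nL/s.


Step 1: Convert all dimensions to SI (meters).
w = 82e-6 m, h = 31e-6 m, L = 35193e-6 m, dP = 59e3 Pa
Step 2: Q = w * h^3 * dP / (12 * mu * L)
Q = 82e-6 * (31e-6)^3 * 59e3 / (12 * 0.001 * 35193e-6) = 3.4128202e-10 m^3/s
Step 3: Convert Q from m^3/s to nL/s (1 m^3 = 1e12 nL, so multiply by 1e12).
Q = 341.282 nL/s


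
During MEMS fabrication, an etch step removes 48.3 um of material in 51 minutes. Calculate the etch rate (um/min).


Step 1: Etch rate = depth / time
Step 2: rate = 48.3 / 51
rate = 0.947 um/min


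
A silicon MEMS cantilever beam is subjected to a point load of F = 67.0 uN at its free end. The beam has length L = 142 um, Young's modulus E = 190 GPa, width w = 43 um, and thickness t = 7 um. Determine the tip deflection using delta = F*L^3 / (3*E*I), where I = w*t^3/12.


Step 1: Calculate the second moment of area.
I = w * t^3 / 12 = 43 * 7^3 / 12 = 1229.0833 um^4
Step 2: Convert E to consistent units (1 GPa = 1000 uN/um^2).
E = 190 GPa = 190000 uN/um^2
Step 3: Calculate tip deflection.
delta = F * L^3 / (3 * E * I)
delta = 67.0 * 142^3 / (3 * 190000 * 1229.0833)
delta = 0.2738 um


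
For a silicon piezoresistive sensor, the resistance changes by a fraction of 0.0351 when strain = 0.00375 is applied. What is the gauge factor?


Step 1: Identify values.
dR/R = 0.0351, strain = 0.00375
Step 2: GF = (dR/R) / strain = 0.0351 / 0.00375
GF = 9.4


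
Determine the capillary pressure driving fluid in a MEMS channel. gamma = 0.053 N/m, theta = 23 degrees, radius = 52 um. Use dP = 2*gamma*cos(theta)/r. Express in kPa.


Step 1: cos(23 deg) = 0.9205
Step 2: Convert r to m: r = 52e-6 m
Step 3: dP = 2 * 0.053 * 0.9205 / 52e-6 = 1876.4 Pa
Step 4: Convert Pa to kPa (divide by 1000).
dP = 1.88 kPa


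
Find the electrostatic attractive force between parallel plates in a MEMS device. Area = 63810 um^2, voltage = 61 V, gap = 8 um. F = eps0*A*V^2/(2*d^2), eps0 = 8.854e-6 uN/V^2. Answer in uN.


Step 1: Identify parameters.
eps0 = 8.854e-6 uN/V^2, A = 63810 um^2, V = 61 V, d = 8 um
Step 2: Compute V^2 = 61^2 = 3721
Step 3: Compute d^2 = 8^2 = 64
Step 4: F = 0.5 * 8.854e-6 * 63810 * 3721 / 64
F = 16.424 uN


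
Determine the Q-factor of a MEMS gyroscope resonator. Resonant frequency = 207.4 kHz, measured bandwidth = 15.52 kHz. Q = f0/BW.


Step 1: Q = f0 / bandwidth
Step 2: Q = 207.4 / 15.52
Q = 13.4


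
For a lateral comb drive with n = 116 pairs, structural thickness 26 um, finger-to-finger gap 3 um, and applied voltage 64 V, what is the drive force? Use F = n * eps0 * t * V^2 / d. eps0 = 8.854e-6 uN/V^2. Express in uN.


Step 1: Parameters: n=116, eps0=8.854e-6 uN/V^2, t=26 um, V=64 V, d=3 um
Step 2: V^2 = 4096
Step 3: F = 116 * 8.854e-6 * 26 * 4096 / 3
F = 36.459 uN


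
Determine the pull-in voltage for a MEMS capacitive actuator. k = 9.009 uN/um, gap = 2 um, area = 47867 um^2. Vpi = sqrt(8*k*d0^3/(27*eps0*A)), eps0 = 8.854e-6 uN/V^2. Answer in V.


Step 1: Compute numerator: 8 * k * d0^3 = 8 * 9.009 * 2^3 = 576.576
Step 2: Compute denominator: 27 * eps0 * A = 27 * 8.854e-6 * 47867 = 11.442989
Step 3: Vpi = sqrt(576.576 / 11.442989)
Vpi = 7.1 V


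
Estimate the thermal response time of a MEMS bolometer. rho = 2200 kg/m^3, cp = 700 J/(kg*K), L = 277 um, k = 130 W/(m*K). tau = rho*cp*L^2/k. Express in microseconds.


Step 1: Convert L to m: L = 277e-6 m
Step 2: L^2 = (277e-6)^2 = 7.6729e-08 m^2
Step 3: tau = 2200 * 700 * 7.6729e-08 / 130 = 9.0894354e-04 s
Step 4: Convert to microseconds (multiply by 1e6).
tau = 908.944 us


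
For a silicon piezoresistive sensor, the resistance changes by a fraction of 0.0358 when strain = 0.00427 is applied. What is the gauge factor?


Step 1: Identify values.
dR/R = 0.0358, strain = 0.00427
Step 2: GF = (dR/R) / strain = 0.0358 / 0.00427
GF = 8.4


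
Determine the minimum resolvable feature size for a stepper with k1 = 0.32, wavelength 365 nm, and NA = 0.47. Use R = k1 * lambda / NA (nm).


Step 1: Identify values: k1 = 0.32, lambda = 365 nm, NA = 0.47
Step 2: R = k1 * lambda / NA
R = 0.32 * 365 / 0.47
R = 248.5 nm


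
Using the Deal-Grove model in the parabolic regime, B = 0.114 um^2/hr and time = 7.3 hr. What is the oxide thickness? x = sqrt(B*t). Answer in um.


Step 1: Compute B*t = 0.114 * 7.3 = 0.8322
Step 2: x = sqrt(0.8322)
x = 0.912 um


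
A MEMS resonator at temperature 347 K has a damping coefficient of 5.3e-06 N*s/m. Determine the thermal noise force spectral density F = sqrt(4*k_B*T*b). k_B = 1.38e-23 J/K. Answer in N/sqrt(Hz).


Step 1: Compute 4 * k_B * T * b
= 4 * 1.38e-23 * 347 * 5.3e-06
= 1.0152e-25 N^2/Hz
Step 2: F_noise = sqrt(1.0152e-25)
F_noise = 3.19e-13 N/sqrt(Hz)


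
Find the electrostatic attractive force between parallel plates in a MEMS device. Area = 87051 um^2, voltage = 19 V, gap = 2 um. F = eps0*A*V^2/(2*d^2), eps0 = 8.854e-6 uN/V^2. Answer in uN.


Step 1: Identify parameters.
eps0 = 8.854e-6 uN/V^2, A = 87051 um^2, V = 19 V, d = 2 um
Step 2: Compute V^2 = 19^2 = 361
Step 3: Compute d^2 = 2^2 = 4
Step 4: F = 0.5 * 8.854e-6 * 87051 * 361 / 4
F = 34.78 uN


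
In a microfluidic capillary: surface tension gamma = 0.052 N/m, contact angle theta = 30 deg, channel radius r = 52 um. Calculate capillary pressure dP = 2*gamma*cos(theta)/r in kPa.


Step 1: cos(30 deg) = 0.866
Step 2: Convert r to m: r = 52e-6 m
Step 3: dP = 2 * 0.052 * 0.866 / 52e-6 = 1732.0 Pa
Step 4: Convert Pa to kPa (divide by 1000).
dP = 1.73 kPa


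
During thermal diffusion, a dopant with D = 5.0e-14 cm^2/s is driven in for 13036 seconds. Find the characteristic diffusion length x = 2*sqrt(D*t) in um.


Step 1: Compute D*t = 5.0e-14 * 13036 = 6.518e-10 cm^2
Step 2: sqrt(D*t) = 2.553e-05 cm
Step 3: x = 2 * 2.553e-05 cm = 5.106e-05 cm
Step 4: Convert to um (1 cm = 1e4 um): x = 0.511 um


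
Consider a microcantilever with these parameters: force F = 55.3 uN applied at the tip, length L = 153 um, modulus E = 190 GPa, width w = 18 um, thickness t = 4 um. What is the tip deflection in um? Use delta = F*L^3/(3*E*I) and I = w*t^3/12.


Step 1: Calculate the second moment of area.
I = w * t^3 / 12 = 18 * 4^3 / 12 = 96.0 um^4
Step 2: Convert E to consistent units (1 GPa = 1000 uN/um^2).
E = 190 GPa = 190000 uN/um^2
Step 3: Calculate tip deflection.
delta = F * L^3 / (3 * E * I)
delta = 55.3 * 153^3 / (3 * 190000 * 96.0)
delta = 3.6195 um


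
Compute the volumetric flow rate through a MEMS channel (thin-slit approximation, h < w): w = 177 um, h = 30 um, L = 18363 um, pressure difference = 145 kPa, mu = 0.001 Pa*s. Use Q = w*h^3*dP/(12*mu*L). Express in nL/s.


Step 1: Convert all dimensions to SI (meters).
w = 177e-6 m, h = 30e-6 m, L = 18363e-6 m, dP = 145e3 Pa
Step 2: Q = w * h^3 * dP / (12 * mu * L)
Q = 177e-6 * (30e-6)^3 * 145e3 / (12 * 0.001 * 18363e-6) = 3.14470675e-09 m^3/s
Step 3: Convert Q from m^3/s to nL/s (1 m^3 = 1e12 nL, so multiply by 1e12).
Q = 3144.707 nL/s


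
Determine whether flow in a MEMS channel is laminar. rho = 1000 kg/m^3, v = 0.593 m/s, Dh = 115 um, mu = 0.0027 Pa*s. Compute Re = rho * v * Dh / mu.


Step 1: Convert Dh to meters: Dh = 115e-6 m
Step 2: Re = rho * v * Dh / mu
Re = 1000 * 0.593 * 115e-6 / 0.0027
Re = 25.257
Since Re = 25.257 is below ~2300, the flow is laminar.


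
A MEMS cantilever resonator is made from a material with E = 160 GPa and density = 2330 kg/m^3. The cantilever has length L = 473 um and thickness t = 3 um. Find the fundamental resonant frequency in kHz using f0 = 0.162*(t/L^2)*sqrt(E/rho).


Step 1: Convert units to SI.
t_SI = 3e-6 m, L_SI = 473e-6 m
Step 2: Calculate sqrt(E/rho).
sqrt(160e9 / 2330) = 8286.71 m/s
Step 3: Compute f0.
f0 = 0.162 * 3e-6 / (473e-6)^2 * 8286.71 = 18001.0 Hz = 18.0 kHz


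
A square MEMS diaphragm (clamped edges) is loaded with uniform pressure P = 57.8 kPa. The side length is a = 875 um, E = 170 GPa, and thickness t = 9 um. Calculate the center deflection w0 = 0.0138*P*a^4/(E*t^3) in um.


Step 1: Convert pressure to compatible units (E is in GPa, so P in GPa).
P = 57.8 kPa = 57.8e-6 GPa
Step 2: Compute numerator: 0.0138 * P * a^4.
a^4 = 875^4 = 586181640625
numerator = 0.0138 * 57.8e-6 * 586181640625 = 4.675619e+05
Step 3: Compute denominator: E * t^3 = 170 * 9^3 = 123930
Step 4: w0 = numerator / denominator = 4.675619e+05 / 123930 = 3.7728 um


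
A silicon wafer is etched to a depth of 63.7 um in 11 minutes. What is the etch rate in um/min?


Step 1: Etch rate = depth / time
Step 2: rate = 63.7 / 11
rate = 5.791 um/min


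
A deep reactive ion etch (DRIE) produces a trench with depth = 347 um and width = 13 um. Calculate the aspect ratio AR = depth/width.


Step 1: AR = depth / width
Step 2: AR = 347 / 13
AR = 26.7


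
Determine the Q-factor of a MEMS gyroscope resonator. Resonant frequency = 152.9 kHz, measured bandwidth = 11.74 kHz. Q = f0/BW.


Step 1: Q = f0 / bandwidth
Step 2: Q = 152.9 / 11.74
Q = 13.0


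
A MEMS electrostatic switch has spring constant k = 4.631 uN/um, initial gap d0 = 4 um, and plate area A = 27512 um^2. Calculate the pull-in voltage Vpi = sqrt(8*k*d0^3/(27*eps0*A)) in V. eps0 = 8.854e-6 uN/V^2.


Step 1: Compute numerator: 8 * k * d0^3 = 8 * 4.631 * 4^3 = 2371.072
Step 2: Compute denominator: 27 * eps0 * A = 27 * 8.854e-6 * 27512 = 6.576964
Step 3: Vpi = sqrt(2371.072 / 6.576964)
Vpi = 18.99 V


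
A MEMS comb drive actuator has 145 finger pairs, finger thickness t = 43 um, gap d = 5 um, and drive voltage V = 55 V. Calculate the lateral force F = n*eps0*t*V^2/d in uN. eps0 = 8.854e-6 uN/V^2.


Step 1: Parameters: n=145, eps0=8.854e-6 uN/V^2, t=43 um, V=55 V, d=5 um
Step 2: V^2 = 3025
Step 3: F = 145 * 8.854e-6 * 43 * 3025 / 5
F = 33.399 uN


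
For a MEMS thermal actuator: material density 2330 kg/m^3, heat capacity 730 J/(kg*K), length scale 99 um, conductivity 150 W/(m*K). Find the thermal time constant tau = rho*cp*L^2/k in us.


Step 1: Convert L to m: L = 99e-6 m
Step 2: L^2 = (99e-6)^2 = 9.801e-09 m^2
Step 3: tau = 2330 * 730 * 9.801e-09 / 150 = 1.1113681e-04 s
Step 4: Convert to microseconds (multiply by 1e6).
tau = 111.137 us


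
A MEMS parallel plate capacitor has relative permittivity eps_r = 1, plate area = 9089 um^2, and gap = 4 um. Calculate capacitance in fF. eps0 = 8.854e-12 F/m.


Step 1: Convert area to m^2: A = 9089e-12 m^2
Step 2: Convert gap to m: d = 4e-6 m
Step 3: C = eps0 * eps_r * A / d
C = 8.854e-12 * 1 * 9089e-12 / 4e-6
Step 4: Convert to fF (multiply by 1e15).
C = 20.12 fF


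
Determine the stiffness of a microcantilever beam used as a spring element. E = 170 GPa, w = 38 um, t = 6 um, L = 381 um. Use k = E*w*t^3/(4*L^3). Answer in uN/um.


Step 1: Convert E to consistent units (1 GPa = 1000 uN/um^2).
E = 170 GPa = 170000 uN/um^2
Step 2: Compute t^3 = 6^3 = 216
Step 3: Compute L^3 = 381^3 = 55306341
Step 4: k = 170000 * 38 * 216 / (4 * 55306341)
k = 6.3074 uN/um


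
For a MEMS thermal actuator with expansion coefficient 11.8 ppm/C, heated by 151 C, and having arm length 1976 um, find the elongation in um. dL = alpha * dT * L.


Step 1: Convert CTE: alpha = 11.8 ppm/C = 11.8e-6 /C
Step 2: dL = 11.8e-6 * 151 * 1976
dL = 3.5208 um


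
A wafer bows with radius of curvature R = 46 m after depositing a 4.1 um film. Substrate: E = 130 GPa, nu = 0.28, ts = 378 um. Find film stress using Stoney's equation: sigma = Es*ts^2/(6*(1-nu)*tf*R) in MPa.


Step 1: Compute numerator: Es * ts^2 = 130 * 378^2 = 18574920 (GPa*um^2)
Step 2: Compute denominator (R in um): 6*(1-nu)*tf*R = 6*0.72*4.1*46e6 = 814752000.0 (um^2)
Step 3: sigma (GPa) = 18574920 / 814752000.0 = 2.2798e-02 GPa
Step 4: Convert to MPa (x1000): sigma = 22.8 MPa


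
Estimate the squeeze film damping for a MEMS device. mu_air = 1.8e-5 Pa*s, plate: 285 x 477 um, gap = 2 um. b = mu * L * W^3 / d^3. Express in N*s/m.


Step 1: Convert to SI.
L = 285e-6 m, W = 477e-6 m, d = 2e-6 m
Step 2: W^3 = (477e-6)^3 = 1.09e-10 m^3
Step 3: d^3 = (2e-6)^3 = 8.00e-18 m^3
Step 4: b = 1.8e-5 * 285e-6 * 1.09e-10 / 8.00e-18
b = 6.96e-02 N*s/m


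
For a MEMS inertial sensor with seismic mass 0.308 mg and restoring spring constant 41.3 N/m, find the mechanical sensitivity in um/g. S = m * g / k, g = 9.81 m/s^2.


Step 1: Convert mass: m = 0.308 mg = 3.08e-07 kg
Step 2: S = m * g / k = 3.08e-07 * 9.81 / 41.3
Step 3: S = 7.32e-08 m/g
Step 4: Convert to um/g: S = 0.073 um/g


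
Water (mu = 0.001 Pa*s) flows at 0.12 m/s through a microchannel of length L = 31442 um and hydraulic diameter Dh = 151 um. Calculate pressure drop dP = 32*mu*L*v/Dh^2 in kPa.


Step 1: Convert to SI: L = 31442e-6 m, Dh = 151e-6 m
Step 2: dP = 32 * 0.001 * 31442e-6 * 0.12 / (151e-6)^2
Step 3: dP = 5295.26 Pa
Step 4: Convert to kPa: dP = 5.3 kPa


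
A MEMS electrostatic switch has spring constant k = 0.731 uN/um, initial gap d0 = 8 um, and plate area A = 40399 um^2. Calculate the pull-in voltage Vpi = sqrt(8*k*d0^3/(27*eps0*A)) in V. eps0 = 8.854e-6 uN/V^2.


Step 1: Compute numerator: 8 * k * d0^3 = 8 * 0.731 * 8^3 = 2994.176
Step 2: Compute denominator: 27 * eps0 * A = 27 * 8.854e-6 * 40399 = 9.657704
Step 3: Vpi = sqrt(2994.176 / 9.657704)
Vpi = 17.61 V


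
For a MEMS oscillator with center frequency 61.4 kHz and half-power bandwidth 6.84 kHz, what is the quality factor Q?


Step 1: Q = f0 / bandwidth
Step 2: Q = 61.4 / 6.84
Q = 9.0


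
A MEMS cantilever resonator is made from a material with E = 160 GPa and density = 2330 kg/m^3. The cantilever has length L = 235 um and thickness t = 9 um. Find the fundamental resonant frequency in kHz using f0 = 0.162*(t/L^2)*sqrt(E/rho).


Step 1: Convert units to SI.
t_SI = 9e-6 m, L_SI = 235e-6 m
Step 2: Calculate sqrt(E/rho).
sqrt(160e9 / 2330) = 8286.71 m/s
Step 3: Compute f0.
f0 = 0.162 * 9e-6 / (235e-6)^2 * 8286.71 = 218778.1 Hz = 218.78 kHz


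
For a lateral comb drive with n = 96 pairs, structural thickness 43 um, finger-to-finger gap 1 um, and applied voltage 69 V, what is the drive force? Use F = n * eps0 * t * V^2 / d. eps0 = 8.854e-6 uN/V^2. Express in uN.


Step 1: Parameters: n=96, eps0=8.854e-6 uN/V^2, t=43 um, V=69 V, d=1 um
Step 2: V^2 = 4761
Step 3: F = 96 * 8.854e-6 * 43 * 4761 / 1
F = 174.011 uN


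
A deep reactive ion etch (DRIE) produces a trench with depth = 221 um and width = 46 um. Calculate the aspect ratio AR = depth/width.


Step 1: AR = depth / width
Step 2: AR = 221 / 46
AR = 4.8


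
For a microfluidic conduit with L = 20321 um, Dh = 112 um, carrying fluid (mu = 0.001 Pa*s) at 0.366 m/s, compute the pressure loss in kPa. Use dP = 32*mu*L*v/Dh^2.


Step 1: Convert to SI: L = 20321e-6 m, Dh = 112e-6 m
Step 2: dP = 32 * 0.001 * 20321e-6 * 0.366 / (112e-6)^2
Step 3: dP = 18973.18 Pa
Step 4: Convert to kPa: dP = 18.97 kPa


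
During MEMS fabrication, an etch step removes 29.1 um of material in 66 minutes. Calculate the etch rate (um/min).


Step 1: Etch rate = depth / time
Step 2: rate = 29.1 / 66
rate = 0.441 um/min


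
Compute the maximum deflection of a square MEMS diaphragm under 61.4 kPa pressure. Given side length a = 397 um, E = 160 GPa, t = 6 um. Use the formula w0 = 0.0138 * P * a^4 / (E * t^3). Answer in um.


Step 1: Convert pressure to compatible units (E is in GPa, so P in GPa).
P = 61.4 kPa = 61.4e-6 GPa
Step 2: Compute numerator: 0.0138 * P * a^4.
a^4 = 397^4 = 24840596881
numerator = 0.0138 * 61.4e-6 * 24840596881 = 2.1048e+04
Step 3: Compute denominator: E * t^3 = 160 * 6^3 = 34560
Step 4: w0 = numerator / denominator = 2.1048e+04 / 34560 = 0.609 um


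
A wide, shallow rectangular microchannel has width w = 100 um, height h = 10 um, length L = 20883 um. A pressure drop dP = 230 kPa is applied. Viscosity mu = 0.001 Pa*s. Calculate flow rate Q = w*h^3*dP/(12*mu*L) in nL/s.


Step 1: Convert all dimensions to SI (meters).
w = 100e-6 m, h = 10e-6 m, L = 20883e-6 m, dP = 230e3 Pa
Step 2: Q = w * h^3 * dP / (12 * mu * L)
Q = 100e-6 * (10e-6)^3 * 230e3 / (12 * 0.001 * 20883e-6) = 9.178119e-11 m^3/s
Step 3: Convert Q from m^3/s to nL/s (1 m^3 = 1e12 nL, so multiply by 1e12).
Q = 91.781 nL/s


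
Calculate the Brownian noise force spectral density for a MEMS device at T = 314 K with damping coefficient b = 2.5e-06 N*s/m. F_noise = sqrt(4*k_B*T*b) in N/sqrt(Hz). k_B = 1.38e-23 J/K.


Step 1: Compute 4 * k_B * T * b
= 4 * 1.38e-23 * 314 * 2.5e-06
= 4.3332e-26 N^2/Hz
Step 2: F_noise = sqrt(4.3332e-26)
F_noise = 2.08e-13 N/sqrt(Hz)


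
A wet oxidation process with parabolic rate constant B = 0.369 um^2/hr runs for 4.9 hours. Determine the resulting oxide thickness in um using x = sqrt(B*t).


Step 1: Compute B*t = 0.369 * 4.9 = 1.8081
Step 2: x = sqrt(1.8081)
x = 1.345 um


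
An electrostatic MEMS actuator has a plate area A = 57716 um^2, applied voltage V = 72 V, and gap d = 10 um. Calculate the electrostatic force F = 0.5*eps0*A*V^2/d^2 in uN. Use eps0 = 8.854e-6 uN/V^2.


Step 1: Identify parameters.
eps0 = 8.854e-6 uN/V^2, A = 57716 um^2, V = 72 V, d = 10 um
Step 2: Compute V^2 = 72^2 = 5184
Step 3: Compute d^2 = 10^2 = 100
Step 4: F = 0.5 * 8.854e-6 * 57716 * 5184 / 100
F = 13.246 uN


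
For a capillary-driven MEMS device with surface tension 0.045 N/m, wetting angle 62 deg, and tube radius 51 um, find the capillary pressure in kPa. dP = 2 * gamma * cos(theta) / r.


Step 1: cos(62 deg) = 0.4695
Step 2: Convert r to m: r = 51e-6 m
Step 3: dP = 2 * 0.045 * 0.4695 / 51e-6 = 828.5 Pa
Step 4: Convert Pa to kPa (divide by 1000).
dP = 0.83 kPa


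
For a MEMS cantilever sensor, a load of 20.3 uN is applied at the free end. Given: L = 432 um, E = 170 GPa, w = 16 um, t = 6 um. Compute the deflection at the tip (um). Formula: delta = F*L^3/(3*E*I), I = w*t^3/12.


Step 1: Calculate the second moment of area.
I = w * t^3 / 12 = 16 * 6^3 / 12 = 288.0 um^4
Step 2: Convert E to consistent units (1 GPa = 1000 uN/um^2).
E = 170 GPa = 170000 uN/um^2
Step 3: Calculate tip deflection.
delta = F * L^3 / (3 * E * I)
delta = 20.3 * 432^3 / (3 * 170000 * 288.0)
delta = 11.1426 um
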